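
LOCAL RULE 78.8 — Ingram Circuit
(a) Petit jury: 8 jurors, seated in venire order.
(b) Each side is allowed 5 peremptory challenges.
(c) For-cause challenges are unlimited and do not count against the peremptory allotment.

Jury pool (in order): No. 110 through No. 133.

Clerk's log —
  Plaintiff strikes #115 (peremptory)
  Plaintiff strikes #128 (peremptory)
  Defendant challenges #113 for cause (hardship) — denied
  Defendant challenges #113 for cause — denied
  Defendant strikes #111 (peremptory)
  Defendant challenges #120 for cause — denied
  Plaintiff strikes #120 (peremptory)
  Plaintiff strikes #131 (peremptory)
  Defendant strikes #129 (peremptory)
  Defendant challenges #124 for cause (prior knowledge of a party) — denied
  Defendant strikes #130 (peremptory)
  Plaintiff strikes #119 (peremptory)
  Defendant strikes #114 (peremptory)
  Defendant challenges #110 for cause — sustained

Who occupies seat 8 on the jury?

Removed: #110, #111, #114, #115, #119, #120, #128, #129, #130, #131. (#113, #124 stay — for-cause denied.)
Filling seats in venire order through position 8: #112, #113, #116, #117, #118, #121, #122, #123.
So seat 8 is #123.

123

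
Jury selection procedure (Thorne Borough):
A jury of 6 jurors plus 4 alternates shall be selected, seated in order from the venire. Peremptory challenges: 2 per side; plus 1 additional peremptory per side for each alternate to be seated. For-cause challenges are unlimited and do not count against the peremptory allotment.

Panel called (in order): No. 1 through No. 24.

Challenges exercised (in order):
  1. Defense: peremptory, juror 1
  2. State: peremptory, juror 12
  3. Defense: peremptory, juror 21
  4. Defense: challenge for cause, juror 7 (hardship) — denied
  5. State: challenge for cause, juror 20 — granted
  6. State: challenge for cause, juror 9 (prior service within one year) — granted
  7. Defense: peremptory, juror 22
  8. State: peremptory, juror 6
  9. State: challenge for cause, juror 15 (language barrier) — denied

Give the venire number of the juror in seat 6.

8

Removed: #1, #6, #9, #12, #20, #21, #22. (#7, #15 stay — for-cause denied.)
Seating in order: seats 1–6 → #2, #3, #4, #5, #7, #8; alternates → #10, #11, #13, #14.
So seat 6 is #8.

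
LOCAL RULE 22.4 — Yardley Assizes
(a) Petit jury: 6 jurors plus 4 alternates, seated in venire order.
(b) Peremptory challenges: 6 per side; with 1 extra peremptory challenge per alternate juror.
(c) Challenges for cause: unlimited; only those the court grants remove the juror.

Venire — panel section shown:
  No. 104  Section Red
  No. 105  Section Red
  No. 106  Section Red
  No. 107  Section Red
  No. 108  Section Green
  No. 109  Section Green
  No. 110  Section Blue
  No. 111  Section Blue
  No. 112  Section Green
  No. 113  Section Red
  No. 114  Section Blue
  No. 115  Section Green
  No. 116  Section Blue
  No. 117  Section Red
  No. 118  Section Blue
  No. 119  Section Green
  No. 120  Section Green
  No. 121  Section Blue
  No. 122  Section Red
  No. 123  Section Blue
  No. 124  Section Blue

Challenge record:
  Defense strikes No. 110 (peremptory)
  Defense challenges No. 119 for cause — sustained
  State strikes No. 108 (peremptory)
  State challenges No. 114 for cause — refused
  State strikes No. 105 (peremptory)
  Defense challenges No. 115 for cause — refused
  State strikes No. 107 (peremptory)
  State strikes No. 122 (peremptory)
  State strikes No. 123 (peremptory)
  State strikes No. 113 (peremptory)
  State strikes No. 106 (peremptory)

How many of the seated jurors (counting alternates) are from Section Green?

Removed: #105, #106, #107, #108, #110, #113, #119, #122, #123.
Seated (10 incl. alternates): #104, #109, #111, #112, #114, #115, #116, #117, #118, #120.
Of those, in Section Green: #109, #112, #115, #120 → 4.

4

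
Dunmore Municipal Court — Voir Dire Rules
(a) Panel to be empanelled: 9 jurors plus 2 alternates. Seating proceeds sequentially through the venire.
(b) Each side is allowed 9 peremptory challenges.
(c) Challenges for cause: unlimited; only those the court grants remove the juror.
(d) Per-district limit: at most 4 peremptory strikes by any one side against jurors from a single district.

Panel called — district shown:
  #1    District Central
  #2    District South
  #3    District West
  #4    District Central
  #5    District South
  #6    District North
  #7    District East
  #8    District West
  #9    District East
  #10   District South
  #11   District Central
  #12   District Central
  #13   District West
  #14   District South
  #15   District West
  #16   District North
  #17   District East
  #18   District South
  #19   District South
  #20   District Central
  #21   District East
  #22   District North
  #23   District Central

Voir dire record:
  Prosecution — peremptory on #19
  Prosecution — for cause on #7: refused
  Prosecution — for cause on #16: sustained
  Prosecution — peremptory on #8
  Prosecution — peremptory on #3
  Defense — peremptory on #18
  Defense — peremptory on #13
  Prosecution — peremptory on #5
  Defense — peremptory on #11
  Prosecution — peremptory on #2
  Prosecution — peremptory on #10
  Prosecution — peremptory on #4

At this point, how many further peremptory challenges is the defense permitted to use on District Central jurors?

3

Defense peremptories so far: #18, #13, #11 — 3 of 9 used, 6 left overall.
Against District Central: #11 — 1 used; per-district cap 4 leaves 3.
Binding limit: min(6, 3) = 3.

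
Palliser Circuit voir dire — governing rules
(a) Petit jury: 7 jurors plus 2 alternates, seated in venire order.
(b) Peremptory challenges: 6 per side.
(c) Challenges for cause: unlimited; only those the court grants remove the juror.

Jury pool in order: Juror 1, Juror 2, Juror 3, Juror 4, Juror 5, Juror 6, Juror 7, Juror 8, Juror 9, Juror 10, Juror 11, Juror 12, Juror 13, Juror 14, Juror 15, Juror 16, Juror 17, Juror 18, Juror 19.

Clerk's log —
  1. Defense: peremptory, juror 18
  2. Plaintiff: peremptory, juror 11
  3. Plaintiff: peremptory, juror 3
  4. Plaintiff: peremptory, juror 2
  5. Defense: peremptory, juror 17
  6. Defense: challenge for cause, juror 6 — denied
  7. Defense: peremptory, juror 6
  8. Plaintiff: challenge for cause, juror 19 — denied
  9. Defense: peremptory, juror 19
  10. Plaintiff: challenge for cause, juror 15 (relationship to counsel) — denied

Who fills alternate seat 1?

Removed: #2, #3, #6, #11, #17, #18, #19. (#15 stays — for-cause denied.)
Filling seats in venire order through position 8: #1, #4, #5, #7, #8, #9, #10, #12.
So alternate 1 is #12.

12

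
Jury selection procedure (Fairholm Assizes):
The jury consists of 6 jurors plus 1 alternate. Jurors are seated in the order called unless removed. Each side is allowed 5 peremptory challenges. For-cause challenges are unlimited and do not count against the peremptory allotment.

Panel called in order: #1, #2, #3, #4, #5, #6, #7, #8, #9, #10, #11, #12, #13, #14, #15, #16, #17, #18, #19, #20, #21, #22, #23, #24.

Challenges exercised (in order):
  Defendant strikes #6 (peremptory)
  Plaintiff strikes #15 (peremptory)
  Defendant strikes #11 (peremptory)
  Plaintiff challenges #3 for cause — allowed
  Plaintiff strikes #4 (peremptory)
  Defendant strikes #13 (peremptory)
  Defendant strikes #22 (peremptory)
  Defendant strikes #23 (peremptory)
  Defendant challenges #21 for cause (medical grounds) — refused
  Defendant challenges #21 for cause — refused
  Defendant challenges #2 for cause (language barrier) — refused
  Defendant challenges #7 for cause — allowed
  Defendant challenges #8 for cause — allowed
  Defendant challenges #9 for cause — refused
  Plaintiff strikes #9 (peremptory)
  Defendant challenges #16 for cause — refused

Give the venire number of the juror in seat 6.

Removed: #3, #4, #6, #7, #8, #9, #11, #13, #15, #22, #23. (#2, #16, #21 stay — for-cause denied.)
Seating in order: seats 1–6 → #1, #2, #5, #10, #12, #14; alternates → #16.
So seat 6 is #14.

14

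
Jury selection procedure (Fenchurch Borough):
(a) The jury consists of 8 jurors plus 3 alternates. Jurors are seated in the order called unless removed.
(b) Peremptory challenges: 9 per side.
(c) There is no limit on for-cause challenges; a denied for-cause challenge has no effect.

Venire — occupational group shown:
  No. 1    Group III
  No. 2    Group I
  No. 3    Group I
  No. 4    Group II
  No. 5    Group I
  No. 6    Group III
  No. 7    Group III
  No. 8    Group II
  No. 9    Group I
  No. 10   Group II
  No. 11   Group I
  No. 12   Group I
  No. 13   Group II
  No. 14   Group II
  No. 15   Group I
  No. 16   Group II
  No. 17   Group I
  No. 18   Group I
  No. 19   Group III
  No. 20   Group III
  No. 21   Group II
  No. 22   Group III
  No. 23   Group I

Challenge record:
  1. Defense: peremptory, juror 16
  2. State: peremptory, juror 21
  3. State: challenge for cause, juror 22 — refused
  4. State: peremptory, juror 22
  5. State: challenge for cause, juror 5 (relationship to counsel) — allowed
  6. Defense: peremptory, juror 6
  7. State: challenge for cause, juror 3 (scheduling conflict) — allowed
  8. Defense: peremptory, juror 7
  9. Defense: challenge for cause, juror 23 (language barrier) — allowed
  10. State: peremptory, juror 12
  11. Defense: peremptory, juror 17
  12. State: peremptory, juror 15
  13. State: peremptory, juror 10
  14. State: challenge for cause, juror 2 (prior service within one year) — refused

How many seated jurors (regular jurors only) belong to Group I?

3

Removed: #3, #5, #6, #7, #10, #12, #15, #16, #17, #21, #22, #23.
Seated jurors 1–8: #1, #2, #4, #8, #9, #11, #13, #14 (alternates #18, #19, #20 not counted).
Of those, in Group I: #2, #9, #11 → 3.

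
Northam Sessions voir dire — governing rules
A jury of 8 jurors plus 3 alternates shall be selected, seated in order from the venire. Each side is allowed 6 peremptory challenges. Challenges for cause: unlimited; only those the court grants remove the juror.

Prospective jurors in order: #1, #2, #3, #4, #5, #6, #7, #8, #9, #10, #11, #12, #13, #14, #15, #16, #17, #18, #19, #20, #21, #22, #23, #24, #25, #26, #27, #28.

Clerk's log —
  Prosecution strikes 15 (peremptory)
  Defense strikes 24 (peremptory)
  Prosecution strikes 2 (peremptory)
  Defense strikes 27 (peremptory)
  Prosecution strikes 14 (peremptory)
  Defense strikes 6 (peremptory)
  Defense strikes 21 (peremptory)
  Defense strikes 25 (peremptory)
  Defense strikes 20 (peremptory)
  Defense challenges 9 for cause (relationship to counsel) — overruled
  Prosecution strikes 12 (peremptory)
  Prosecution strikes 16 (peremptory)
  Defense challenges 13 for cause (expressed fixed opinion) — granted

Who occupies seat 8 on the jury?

Removed: #2, #6, #12, #13, #14, #15, #16, #20, #21, #24, #25, #27. (#9 stays — for-cause denied.)
Seating in order: seats 1–8 → #1, #3, #4, #5, #7, #8, #9, #10; alternates → #11, #17, #18.
So seat 8 is #10.

10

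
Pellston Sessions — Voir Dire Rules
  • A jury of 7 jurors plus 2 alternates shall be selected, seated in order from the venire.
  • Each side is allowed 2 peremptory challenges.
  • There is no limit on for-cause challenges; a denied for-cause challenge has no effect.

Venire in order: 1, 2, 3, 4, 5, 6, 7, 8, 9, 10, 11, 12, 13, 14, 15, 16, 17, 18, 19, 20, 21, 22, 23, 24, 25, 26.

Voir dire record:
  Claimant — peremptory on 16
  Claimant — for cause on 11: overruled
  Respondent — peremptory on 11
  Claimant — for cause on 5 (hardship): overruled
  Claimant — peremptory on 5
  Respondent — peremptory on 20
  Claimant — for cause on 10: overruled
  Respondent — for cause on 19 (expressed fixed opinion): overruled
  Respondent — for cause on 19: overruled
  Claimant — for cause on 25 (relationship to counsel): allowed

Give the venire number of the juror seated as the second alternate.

Removed: #5, #11, #16, #20, #25. (#10, #19 stay — for-cause denied.)
Seating in order: seats 1–7 → #1, #2, #3, #4, #6, #7, #8; alternates → #9, #10.
So alternate 2 is #10.

10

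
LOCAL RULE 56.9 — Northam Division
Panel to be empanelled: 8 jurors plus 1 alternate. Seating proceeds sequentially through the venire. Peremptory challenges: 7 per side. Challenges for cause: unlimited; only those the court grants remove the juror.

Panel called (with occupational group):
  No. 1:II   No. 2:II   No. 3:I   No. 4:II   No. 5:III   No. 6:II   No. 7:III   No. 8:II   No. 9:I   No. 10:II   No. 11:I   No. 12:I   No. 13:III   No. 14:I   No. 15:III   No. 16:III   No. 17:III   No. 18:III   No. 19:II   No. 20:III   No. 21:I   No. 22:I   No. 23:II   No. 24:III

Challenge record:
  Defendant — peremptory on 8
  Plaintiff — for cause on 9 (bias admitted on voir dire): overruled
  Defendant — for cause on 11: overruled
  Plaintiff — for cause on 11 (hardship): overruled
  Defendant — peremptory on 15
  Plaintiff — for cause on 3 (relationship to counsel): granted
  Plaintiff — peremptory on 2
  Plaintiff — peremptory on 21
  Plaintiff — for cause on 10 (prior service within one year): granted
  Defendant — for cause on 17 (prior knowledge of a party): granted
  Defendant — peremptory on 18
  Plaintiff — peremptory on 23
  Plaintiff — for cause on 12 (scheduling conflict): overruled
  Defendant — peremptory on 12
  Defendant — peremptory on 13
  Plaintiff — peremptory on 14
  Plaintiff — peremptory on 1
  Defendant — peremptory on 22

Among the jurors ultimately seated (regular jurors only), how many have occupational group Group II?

3

Removed: #1, #2, #3, #8, #10, #12, #13, #14, #15, #17, #18, #21, #22, #23.
Seated jurors 1–8: #4, #5, #6, #7, #9, #11, #16, #19 (alternates #20 not counted).
Of those, in Group II: #4, #6, #19 → 3.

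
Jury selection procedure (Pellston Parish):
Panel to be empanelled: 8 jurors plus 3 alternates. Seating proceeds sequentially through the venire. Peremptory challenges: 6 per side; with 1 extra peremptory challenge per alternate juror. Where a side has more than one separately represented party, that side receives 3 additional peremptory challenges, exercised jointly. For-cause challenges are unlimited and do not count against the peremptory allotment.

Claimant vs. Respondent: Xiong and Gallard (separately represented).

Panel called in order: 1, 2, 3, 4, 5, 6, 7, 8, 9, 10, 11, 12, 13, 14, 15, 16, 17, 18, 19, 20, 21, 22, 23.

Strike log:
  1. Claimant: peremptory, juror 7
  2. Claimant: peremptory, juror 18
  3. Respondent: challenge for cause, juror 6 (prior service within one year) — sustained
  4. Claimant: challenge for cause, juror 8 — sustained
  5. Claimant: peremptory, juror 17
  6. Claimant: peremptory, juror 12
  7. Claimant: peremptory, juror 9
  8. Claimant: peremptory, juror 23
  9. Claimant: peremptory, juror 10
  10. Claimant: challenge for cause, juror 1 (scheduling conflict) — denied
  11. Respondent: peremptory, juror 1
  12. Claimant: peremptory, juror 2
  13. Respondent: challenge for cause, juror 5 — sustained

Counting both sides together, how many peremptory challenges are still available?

12

Claimant allotment: 6 base + 1 × 3 alternates = 9. Respondent allotment: 6 base + 1 × 3 alternates + 3 multi-party = 12.
Claimant peremptories used: #7, #18, #17, #12, #9, #23, #10, #2 — 8 (for-cause on #8, #1 don't count).
Respondent peremptories used: #1 — 1 (for-cause on #6, #5 don't count).
Remaining: (9 − 8) + (12 − 1) = 12.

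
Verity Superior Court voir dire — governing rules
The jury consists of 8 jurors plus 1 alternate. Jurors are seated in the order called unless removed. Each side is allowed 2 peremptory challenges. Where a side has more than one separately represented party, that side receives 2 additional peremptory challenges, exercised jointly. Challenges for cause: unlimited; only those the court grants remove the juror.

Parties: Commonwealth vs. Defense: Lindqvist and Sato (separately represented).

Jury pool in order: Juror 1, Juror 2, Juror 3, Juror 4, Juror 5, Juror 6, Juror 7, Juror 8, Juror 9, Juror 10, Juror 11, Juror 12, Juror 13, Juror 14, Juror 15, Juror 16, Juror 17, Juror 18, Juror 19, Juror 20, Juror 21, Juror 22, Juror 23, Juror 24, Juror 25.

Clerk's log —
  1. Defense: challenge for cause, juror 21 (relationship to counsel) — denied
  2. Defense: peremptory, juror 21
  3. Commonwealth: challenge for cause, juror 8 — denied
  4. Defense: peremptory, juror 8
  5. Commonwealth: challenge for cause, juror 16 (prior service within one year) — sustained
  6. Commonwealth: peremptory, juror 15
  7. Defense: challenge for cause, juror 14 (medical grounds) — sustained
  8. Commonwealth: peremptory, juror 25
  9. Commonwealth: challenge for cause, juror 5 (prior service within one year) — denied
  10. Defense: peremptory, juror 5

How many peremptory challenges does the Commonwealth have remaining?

Commonwealth allotment: 2.
Commonwealth peremptories used: #15, #25 — 2 (for-cause on #8, #16, #5 don't count).
Remaining: 2 − 2 = 0.

0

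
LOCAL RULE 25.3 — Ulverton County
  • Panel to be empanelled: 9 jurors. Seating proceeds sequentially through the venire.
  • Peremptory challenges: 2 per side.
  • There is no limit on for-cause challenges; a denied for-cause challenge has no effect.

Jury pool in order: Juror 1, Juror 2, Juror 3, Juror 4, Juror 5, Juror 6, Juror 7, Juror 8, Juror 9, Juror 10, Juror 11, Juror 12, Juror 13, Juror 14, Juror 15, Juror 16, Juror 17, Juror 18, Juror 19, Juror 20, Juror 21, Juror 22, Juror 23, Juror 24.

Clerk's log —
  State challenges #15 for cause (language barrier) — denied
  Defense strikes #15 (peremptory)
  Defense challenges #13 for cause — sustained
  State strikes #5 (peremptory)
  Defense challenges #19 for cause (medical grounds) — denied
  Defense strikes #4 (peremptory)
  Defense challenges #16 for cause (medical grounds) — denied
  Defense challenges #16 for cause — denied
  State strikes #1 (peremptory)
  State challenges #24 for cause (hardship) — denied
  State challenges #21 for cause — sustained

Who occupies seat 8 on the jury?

11

Removed: #1, #4, #5, #13, #15, #21. (#16, #19, #24 stay — for-cause denied.)
Seating in order: seats 1–9 → #2, #3, #6, #7, #8, #9, #10, #11, #12.
So seat 8 is #11.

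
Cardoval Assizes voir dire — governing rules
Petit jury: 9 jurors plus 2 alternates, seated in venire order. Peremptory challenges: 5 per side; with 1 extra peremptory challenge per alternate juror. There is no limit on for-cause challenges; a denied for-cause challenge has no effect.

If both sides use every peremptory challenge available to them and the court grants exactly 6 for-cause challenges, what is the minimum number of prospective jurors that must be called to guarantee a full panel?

31

Seats to fill: 9 + 2 alternates = 11.
Peremptories: 5 + 1×2 = 7 per side × 2 sides = 14.
For-cause removals: 6.
Minimum venire: 11 + 14 + 6 = 31.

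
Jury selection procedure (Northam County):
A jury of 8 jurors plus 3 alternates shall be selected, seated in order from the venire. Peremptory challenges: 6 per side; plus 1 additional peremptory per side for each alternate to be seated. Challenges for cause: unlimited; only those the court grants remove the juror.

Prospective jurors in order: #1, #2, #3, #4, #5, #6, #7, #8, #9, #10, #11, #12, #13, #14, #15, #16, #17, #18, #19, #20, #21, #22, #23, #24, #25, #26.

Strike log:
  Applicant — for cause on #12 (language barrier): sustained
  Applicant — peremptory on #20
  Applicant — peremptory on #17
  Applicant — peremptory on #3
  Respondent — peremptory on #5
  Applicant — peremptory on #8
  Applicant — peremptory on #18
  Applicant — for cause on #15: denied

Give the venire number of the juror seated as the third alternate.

15

Removed: #3, #5, #8, #12, #17, #18, #20. (#15 stays — for-cause denied.)
Seating in order: seats 1–8 → #1, #2, #4, #6, #7, #9, #10, #11; alternates → #13, #14, #15.
So alternate 3 is #15.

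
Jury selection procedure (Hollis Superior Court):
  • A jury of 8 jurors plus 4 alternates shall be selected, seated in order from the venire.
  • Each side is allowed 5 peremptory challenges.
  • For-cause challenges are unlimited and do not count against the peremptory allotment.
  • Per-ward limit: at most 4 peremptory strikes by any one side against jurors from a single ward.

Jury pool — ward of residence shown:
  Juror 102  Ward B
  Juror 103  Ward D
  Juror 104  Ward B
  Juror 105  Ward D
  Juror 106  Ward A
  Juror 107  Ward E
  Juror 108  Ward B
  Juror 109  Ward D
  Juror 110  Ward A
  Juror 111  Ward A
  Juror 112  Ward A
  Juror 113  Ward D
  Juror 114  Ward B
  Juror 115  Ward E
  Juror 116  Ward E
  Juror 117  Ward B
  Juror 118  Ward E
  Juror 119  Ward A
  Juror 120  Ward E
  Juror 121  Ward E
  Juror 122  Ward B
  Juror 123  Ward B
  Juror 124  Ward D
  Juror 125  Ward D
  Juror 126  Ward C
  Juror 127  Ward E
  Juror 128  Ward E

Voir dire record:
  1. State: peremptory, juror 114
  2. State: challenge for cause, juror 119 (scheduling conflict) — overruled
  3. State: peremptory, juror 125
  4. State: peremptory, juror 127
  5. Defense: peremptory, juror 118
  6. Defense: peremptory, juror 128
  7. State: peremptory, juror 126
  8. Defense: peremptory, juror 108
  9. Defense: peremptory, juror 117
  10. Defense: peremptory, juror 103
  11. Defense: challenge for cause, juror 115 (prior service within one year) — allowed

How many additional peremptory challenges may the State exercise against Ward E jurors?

1

State peremptories so far: #114, #125, #127, #126 — 4 of 5 used, 1 left overall.
Against Ward E: #127 — 1 used; per-ward cap 4 leaves 3.
Binding limit: min(1, 3) = 1.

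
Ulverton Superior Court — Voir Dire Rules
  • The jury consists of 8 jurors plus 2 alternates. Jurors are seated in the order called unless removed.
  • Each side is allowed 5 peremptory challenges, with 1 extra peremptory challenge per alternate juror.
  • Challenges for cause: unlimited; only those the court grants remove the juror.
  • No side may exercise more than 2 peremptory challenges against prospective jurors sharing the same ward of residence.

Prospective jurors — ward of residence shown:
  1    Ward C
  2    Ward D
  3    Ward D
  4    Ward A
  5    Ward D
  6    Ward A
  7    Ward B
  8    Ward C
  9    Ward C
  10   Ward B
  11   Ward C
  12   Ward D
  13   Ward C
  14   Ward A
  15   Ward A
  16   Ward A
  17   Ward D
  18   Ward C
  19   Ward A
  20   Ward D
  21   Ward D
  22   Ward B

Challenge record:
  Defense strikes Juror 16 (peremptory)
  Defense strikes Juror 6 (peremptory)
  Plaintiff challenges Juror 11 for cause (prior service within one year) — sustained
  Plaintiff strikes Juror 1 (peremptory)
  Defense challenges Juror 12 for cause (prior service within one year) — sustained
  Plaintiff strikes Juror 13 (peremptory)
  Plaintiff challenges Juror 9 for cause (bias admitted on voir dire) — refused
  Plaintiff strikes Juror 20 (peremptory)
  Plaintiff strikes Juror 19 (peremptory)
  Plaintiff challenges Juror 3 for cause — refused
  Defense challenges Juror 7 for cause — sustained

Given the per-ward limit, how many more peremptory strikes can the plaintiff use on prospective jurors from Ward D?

Plaintiff peremptories so far: #1, #13, #20, #19 — 4 of 7 used, 3 left overall.
Against Ward D: #20 — 1 used; per-ward cap 2 leaves 1.
Binding limit: min(3, 1) = 1.

1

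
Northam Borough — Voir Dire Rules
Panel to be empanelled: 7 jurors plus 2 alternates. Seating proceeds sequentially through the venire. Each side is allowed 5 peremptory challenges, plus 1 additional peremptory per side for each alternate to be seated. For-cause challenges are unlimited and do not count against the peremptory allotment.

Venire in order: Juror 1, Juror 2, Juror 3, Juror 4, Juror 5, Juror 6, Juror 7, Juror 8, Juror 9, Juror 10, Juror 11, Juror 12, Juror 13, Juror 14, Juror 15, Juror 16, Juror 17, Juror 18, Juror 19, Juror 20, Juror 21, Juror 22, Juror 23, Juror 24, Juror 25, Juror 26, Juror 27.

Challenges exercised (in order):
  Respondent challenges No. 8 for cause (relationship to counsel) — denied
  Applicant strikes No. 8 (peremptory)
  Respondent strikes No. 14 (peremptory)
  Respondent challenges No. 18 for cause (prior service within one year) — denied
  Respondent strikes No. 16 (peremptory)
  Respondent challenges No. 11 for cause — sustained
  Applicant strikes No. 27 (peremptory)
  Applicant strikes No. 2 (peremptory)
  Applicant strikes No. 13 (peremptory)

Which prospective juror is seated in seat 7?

9

Removed: #2, #8, #11, #13, #14, #16, #27. (#18 stays — for-cause denied.)
Filling seats in venire order through position 7: #1, #3, #4, #5, #6, #7, #9.
So seat 7 is #9.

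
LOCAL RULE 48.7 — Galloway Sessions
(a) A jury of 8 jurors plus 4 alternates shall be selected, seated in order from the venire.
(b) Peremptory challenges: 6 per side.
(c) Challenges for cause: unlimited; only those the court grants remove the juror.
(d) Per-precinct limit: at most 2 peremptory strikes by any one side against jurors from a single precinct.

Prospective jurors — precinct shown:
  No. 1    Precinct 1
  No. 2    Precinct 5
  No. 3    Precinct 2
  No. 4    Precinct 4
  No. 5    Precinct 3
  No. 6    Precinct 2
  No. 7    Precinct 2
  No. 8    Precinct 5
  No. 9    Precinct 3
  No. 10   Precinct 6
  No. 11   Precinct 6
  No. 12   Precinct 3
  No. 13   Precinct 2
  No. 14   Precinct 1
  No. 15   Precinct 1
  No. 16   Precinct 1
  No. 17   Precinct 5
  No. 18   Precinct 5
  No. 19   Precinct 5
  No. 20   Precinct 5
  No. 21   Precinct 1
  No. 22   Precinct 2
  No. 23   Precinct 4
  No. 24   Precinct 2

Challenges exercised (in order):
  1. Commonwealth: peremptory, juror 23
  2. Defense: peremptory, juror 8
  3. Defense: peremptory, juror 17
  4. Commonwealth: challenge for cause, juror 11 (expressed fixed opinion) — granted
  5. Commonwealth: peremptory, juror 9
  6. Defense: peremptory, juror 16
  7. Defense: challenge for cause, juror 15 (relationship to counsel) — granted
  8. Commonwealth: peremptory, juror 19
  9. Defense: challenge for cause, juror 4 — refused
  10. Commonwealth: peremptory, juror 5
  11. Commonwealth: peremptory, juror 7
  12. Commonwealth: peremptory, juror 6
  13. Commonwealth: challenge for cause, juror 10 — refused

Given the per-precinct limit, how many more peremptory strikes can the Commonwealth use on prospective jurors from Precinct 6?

Commonwealth peremptories so far: #23, #9, #19, #5, #7, #6 — 6 of 6 used, 0 left overall.
Against Precinct 6: none yet — per-precinct cap 2 leaves 2.
Binding limit: min(0, 2) = 0.

0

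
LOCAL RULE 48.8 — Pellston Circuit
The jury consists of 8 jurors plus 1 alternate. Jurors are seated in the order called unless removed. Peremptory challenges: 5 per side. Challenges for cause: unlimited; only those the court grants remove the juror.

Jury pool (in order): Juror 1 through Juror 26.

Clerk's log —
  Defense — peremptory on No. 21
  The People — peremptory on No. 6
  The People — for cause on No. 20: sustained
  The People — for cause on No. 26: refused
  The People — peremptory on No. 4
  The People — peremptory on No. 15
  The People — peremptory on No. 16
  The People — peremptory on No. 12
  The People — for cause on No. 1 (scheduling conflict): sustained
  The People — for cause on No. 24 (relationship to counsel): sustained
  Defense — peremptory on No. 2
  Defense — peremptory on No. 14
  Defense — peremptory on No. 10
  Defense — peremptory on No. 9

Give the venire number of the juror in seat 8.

Removed: #1, #2, #4, #6, #9, #10, #12, #14, #15, #16, #20, #21, #24. (#26 stays — for-cause denied.)
Seating in order: seats 1–8 → #3, #5, #7, #8, #11, #13, #17, #18; alternates → #19.
So seat 8 is #18.

18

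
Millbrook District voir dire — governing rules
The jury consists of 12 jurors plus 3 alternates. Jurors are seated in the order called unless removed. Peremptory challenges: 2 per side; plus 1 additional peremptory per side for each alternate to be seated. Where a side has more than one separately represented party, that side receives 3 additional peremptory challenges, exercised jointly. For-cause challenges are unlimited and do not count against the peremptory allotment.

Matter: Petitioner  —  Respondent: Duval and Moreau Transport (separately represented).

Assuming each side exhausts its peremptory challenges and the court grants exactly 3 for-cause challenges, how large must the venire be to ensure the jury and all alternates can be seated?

31

Seats to fill: 12 + 3 alternates = 15.
Peremptories — Petitioner: 2 + 1×3 = 5; Respondent: 2 + 1×3 + 3 = 8; total 13.
For-cause removals: 3.
Minimum venire: 15 + 13 + 3 = 31.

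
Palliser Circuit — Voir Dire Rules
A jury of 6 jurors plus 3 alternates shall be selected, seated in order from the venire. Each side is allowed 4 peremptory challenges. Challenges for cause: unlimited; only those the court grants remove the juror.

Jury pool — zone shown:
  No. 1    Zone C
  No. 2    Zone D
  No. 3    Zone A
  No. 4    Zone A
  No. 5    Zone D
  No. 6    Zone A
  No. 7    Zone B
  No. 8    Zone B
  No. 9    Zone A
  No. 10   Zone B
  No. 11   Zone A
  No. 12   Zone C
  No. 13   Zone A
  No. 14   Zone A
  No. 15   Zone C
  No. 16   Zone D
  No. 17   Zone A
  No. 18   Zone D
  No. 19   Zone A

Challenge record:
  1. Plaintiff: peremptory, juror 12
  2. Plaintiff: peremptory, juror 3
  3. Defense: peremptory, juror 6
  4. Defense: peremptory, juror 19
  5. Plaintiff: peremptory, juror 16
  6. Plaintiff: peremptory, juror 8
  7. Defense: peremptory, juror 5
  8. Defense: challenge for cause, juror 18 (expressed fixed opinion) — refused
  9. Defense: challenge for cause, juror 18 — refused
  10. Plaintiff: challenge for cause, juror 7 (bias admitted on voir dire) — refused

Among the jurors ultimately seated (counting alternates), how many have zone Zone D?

1

Removed: #3, #5, #6, #8, #12, #16, #19.
Seated (9 incl. alternates): #1, #2, #4, #7, #9, #10, #11, #13, #14.
Of those, in Zone D: #2 → 1.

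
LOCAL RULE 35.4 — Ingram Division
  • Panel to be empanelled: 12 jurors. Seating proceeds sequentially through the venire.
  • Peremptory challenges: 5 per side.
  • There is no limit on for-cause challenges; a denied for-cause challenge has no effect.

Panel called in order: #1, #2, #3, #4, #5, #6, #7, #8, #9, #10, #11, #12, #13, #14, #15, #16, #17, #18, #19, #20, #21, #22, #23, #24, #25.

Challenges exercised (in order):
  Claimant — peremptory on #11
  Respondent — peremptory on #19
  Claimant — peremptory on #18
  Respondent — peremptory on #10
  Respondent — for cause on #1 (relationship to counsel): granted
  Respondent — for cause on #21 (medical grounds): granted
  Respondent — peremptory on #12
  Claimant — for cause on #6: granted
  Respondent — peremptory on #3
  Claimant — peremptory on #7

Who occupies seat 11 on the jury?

Removed: #1, #3, #6, #7, #10, #11, #12, #18, #19, #21.
Filling seats in venire order through position 11: #2, #4, #5, #8, #9, #13, #14, #15, #16, #17, #20.
So seat 11 is #20.

20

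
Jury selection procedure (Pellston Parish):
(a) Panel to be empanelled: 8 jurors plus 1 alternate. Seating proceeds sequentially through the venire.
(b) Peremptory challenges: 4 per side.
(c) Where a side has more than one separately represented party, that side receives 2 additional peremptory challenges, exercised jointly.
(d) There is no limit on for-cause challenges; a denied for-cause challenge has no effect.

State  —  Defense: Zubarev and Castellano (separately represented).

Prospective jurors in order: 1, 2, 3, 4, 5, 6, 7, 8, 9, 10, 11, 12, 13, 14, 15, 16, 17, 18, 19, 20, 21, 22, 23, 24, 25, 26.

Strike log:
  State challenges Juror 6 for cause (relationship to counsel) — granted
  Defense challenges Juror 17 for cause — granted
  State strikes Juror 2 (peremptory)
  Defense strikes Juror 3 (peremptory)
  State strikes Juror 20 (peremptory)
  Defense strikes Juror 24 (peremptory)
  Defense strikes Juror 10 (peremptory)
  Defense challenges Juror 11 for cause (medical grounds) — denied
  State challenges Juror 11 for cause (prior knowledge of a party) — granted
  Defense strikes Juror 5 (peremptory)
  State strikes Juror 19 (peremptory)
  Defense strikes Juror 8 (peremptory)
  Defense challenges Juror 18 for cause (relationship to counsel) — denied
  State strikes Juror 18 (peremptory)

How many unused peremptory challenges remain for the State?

State allotment: 4.
State peremptories used: #2, #20, #19, #18 — 4 (for-cause on #6, #11 don't count).
Remaining: 4 − 4 = 0.

0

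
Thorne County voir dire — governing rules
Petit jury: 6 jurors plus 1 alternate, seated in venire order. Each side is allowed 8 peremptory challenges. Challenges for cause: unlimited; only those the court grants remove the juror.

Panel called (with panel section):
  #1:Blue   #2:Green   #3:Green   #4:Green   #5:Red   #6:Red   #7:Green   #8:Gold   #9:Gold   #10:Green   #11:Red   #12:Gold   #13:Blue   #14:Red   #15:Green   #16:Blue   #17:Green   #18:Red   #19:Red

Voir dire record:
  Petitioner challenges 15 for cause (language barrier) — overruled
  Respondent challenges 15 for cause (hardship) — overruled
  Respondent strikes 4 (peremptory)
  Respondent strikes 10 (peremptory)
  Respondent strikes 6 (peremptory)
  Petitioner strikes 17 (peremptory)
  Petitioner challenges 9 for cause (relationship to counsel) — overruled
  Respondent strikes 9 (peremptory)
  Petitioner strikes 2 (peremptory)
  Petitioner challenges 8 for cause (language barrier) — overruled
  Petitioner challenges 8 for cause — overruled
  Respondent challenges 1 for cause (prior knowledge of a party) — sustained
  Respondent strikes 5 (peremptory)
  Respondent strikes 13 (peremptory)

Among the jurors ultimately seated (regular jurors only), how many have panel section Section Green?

2

Removed: #1, #2, #4, #5, #6, #9, #10, #13, #17.
Seated jurors 1–6: #3, #7, #8, #11, #12, #14 (alternates #15 not counted).
Of those, in Section Green: #3, #7 → 2.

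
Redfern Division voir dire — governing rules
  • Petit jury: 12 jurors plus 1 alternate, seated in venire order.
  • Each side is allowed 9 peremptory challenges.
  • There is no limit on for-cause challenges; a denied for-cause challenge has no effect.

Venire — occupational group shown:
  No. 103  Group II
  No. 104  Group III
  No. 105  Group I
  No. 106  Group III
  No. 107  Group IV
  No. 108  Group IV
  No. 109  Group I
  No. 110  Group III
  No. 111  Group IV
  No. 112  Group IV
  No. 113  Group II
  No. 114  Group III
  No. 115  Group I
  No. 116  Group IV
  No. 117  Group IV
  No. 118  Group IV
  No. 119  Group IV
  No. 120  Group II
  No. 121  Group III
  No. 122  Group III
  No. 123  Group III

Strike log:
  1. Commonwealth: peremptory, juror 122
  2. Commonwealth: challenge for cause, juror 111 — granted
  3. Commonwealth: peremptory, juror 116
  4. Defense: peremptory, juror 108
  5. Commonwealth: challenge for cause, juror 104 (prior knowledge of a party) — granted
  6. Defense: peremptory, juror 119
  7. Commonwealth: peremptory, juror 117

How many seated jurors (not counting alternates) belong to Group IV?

Removed: #104, #108, #111, #116, #117, #119, #122.
Seated jurors 1–12: #103, #105, #106, #107, #109, #110, #112, #113, #114, #115, #118, #120 (alternates #121 not counted).
Of those, in Group IV: #107, #112, #118 → 3.

3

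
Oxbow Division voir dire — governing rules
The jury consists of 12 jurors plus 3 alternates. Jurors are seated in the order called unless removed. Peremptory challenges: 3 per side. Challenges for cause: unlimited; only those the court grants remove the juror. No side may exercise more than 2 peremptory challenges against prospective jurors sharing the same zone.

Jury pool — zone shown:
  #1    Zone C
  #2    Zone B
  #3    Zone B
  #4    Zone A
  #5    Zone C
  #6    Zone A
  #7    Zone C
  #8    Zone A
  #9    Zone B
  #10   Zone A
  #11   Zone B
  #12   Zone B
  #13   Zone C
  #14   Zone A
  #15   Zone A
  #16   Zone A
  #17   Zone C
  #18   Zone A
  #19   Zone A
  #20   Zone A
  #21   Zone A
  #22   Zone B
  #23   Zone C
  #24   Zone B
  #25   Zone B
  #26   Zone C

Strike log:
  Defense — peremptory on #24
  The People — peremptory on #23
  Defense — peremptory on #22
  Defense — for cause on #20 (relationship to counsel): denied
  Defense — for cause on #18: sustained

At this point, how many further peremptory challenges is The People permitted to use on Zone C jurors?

1

The People peremptories so far: #23 — 1 of 3 used, 2 left overall.
Against Zone C: #23 — 1 used; per-zone cap 2 leaves 1.
Binding limit: min(2, 1) = 1.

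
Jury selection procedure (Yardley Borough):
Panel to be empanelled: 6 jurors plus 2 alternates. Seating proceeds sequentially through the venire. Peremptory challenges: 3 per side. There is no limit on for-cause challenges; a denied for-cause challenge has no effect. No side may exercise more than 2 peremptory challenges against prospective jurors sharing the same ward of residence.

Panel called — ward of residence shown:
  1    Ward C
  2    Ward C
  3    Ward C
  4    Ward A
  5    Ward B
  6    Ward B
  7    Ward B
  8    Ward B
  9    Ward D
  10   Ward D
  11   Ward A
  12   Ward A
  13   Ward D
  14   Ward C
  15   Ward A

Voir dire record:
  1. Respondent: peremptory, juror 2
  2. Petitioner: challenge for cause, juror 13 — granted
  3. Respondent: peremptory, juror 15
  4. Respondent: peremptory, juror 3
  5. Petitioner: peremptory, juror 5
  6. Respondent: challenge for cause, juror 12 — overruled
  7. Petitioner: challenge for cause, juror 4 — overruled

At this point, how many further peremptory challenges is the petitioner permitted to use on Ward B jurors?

Petitioner peremptories so far: #5 — 1 of 3 used, 2 left overall.
Against Ward B: #5 — 1 used; per-ward cap 2 leaves 1.
Binding limit: min(2, 1) = 1.

1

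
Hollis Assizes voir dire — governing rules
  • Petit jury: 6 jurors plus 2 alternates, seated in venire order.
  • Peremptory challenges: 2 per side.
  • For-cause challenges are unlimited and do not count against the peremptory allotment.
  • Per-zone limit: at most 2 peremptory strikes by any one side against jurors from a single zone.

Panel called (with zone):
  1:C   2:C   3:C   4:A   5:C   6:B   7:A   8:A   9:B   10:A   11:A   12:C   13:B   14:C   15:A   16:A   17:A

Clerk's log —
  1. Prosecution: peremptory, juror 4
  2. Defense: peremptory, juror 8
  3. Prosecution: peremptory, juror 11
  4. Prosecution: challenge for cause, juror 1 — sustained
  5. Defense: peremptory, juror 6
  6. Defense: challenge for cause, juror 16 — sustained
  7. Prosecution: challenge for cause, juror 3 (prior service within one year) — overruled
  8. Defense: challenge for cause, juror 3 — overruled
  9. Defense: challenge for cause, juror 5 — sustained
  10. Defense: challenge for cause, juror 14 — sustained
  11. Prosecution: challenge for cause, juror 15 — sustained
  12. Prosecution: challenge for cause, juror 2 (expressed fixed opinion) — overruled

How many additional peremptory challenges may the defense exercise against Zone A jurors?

0

Defense peremptories so far: #8, #6 — 2 of 2 used, 0 left overall.
Against Zone A: #8 — 1 used; per-zone cap 2 leaves 1.
Binding limit: min(0, 1) = 0.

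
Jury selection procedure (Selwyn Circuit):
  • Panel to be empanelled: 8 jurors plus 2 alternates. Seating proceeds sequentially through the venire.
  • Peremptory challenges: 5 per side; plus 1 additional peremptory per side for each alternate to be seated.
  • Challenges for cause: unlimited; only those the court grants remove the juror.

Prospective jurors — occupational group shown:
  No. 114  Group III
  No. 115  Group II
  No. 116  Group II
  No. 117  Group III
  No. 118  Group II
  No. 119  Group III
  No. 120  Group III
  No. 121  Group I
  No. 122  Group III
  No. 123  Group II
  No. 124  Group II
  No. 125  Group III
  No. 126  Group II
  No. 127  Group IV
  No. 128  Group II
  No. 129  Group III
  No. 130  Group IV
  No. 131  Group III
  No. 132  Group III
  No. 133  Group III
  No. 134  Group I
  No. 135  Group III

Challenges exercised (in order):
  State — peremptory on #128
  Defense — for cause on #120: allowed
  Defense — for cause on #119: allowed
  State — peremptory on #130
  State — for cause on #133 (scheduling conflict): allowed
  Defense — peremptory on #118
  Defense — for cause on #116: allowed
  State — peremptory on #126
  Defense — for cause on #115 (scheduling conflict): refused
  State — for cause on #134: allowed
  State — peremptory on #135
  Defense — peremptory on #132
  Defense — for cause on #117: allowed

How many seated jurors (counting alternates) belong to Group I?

Removed: #116, #117, #118, #119, #120, #126, #128, #130, #132, #133, #134, #135.
Seated (10 incl. alternates): #114, #115, #121, #122, #123, #124, #125, #127, #129, #131.
Of those, in Group I: #121 → 1.

1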